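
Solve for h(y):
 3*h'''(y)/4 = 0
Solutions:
 h(y) = C1 + C2*y + C3*y^2


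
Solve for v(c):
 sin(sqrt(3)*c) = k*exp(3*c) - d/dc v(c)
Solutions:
 v(c) = C1 + k*exp(3*c)/3 + sqrt(3)*cos(sqrt(3)*c)/3


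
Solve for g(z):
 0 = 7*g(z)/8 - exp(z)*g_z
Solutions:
 g(z) = C1*exp(-7*exp(-z)/8)


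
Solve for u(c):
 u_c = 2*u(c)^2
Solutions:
 u(c) = -1/(C1 + 2*c)


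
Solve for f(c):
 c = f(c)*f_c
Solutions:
 f(c) = -sqrt(C1 + c^2)
 f(c) = sqrt(C1 + c^2)


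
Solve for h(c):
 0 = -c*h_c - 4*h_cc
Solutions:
 h(c) = C1 + C2*erf(sqrt(2)*c/4)


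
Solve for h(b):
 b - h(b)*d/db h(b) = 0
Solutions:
 h(b) = -sqrt(C1 + b^2)
 h(b) = sqrt(C1 + b^2)


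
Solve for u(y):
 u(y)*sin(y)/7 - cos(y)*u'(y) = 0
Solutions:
 u(y) = C1/cos(y)^(1/7)


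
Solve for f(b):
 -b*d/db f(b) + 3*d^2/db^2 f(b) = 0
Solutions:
 f(b) = C1 + C2*erfi(sqrt(6)*b/6)


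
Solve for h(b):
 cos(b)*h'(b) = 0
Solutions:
 h(b) = C1


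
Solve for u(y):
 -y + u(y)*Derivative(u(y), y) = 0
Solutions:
 u(y) = -sqrt(C1 + y^2)
 u(y) = sqrt(C1 + y^2)


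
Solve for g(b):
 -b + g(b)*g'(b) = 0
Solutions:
 g(b) = -sqrt(C1 + b^2)
 g(b) = sqrt(C1 + b^2)


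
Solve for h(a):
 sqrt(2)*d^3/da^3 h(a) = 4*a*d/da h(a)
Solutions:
 h(a) = C1 + Integral(C2*airyai(sqrt(2)*a) + C3*airybi(sqrt(2)*a), a)


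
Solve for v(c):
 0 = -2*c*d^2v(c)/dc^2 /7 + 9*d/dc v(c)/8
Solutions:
 v(c) = C1 + C2*c^(79/16)


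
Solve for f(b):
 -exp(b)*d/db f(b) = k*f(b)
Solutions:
 f(b) = C1*exp(k*exp(-b))


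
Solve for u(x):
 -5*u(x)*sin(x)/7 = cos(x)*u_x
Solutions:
 u(x) = C1*cos(x)^(5/7)


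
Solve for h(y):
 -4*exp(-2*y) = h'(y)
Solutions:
 h(y) = C1 + 2*exp(-2*y)


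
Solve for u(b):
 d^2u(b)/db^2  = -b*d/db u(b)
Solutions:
 u(b) = C1 + C2*erf(sqrt(2)*b/2)


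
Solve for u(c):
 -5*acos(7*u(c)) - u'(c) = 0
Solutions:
 Integral(1/acos(7*_y), (_y, u(c))) = C1 - 5*c


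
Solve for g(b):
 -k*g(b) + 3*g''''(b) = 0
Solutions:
 g(b) = C1*exp(-3^(3/4)*b*k^(1/4)/3) + C2*exp(3^(3/4)*b*k^(1/4)/3) + C3*exp(-3^(3/4)*I*b*k^(1/4)/3) + C4*exp(3^(3/4)*I*b*k^(1/4)/3)


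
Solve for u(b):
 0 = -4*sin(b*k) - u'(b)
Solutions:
 u(b) = C1 + 4*cos(b*k)/k


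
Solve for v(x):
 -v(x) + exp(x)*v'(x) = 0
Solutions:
 v(x) = C1*exp(-exp(-x))


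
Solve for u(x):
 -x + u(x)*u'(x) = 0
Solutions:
 u(x) = -sqrt(C1 + x^2)
 u(x) = sqrt(C1 + x^2)


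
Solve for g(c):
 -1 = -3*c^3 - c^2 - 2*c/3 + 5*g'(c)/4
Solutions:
 g(c) = C1 + 3*c^4/5 + 4*c^3/15 + 4*c^2/15 - 4*c/5


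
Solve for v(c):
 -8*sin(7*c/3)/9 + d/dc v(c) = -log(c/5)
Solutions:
 v(c) = C1 - c*log(c) + c + c*log(5) - 8*cos(7*c/3)/21


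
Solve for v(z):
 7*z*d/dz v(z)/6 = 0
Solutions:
 v(z) = C1


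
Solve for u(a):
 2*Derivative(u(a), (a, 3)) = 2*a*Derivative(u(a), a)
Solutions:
 u(a) = C1 + Integral(C2*airyai(a) + C3*airybi(a), a)


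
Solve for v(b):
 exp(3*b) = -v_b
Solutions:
 v(b) = C1 - exp(3*b)/3


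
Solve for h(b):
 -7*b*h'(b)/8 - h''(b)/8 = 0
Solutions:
 h(b) = C1 + C2*erf(sqrt(14)*b/2)


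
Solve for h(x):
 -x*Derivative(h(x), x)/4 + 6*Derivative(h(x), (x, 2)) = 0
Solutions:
 h(x) = C1 + C2*erfi(sqrt(3)*x/12)


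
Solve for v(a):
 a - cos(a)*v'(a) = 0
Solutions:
 v(a) = C1 + Integral(a/cos(a), a)


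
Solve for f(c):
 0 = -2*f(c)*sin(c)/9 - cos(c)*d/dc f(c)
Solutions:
 f(c) = C1*cos(c)^(2/9)


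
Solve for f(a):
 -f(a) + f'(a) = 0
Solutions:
 f(a) = C1*exp(a)


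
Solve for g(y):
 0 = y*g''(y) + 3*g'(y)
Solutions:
 g(y) = C1 + C2/y^2


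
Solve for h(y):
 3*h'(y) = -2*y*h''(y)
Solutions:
 h(y) = C1 + C2/sqrt(y)


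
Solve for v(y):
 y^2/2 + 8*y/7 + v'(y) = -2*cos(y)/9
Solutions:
 v(y) = C1 - y^3/6 - 4*y^2/7 - 2*sin(y)/9


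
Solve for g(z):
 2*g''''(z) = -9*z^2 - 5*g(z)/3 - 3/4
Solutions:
 g(z) = -27*z^2/5 + (C1*sin(10^(1/4)*3^(3/4)*z/6) + C2*cos(10^(1/4)*3^(3/4)*z/6))*exp(-10^(1/4)*3^(3/4)*z/6) + (C3*sin(10^(1/4)*3^(3/4)*z/6) + C4*cos(10^(1/4)*3^(3/4)*z/6))*exp(10^(1/4)*3^(3/4)*z/6) - 9/20


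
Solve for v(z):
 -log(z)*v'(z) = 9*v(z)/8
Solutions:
 v(z) = C1*exp(-9*li(z)/8)


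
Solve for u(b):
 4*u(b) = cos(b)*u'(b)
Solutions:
 u(b) = C1*(sin(b)^2 + 2*sin(b) + 1)/(sin(b)^2 - 2*sin(b) + 1)


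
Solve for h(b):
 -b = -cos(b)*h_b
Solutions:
 h(b) = C1 + Integral(b/cos(b), b)


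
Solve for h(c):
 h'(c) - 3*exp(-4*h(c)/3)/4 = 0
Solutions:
 h(c) = 3*log(-I*(C1 + c)^(1/4))
 h(c) = 3*log(I*(C1 + c)^(1/4))
 h(c) = 3*log(-(C1 + c)^(1/4))
 h(c) = 3*log(C1 + c)/4


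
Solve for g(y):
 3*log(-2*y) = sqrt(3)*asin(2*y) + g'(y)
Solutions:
 g(y) = C1 + 3*y*log(-y) - 3*y + 3*y*log(2) - sqrt(3)*(y*asin(2*y) + sqrt(1 - 4*y^2)/2)


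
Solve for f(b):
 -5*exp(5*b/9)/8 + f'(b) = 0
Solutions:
 f(b) = C1 + 9*exp(5*b/9)/8


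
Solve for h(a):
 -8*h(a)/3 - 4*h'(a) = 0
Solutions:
 h(a) = C1*exp(-2*a/3)


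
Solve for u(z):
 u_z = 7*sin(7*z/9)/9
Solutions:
 u(z) = C1 - cos(7*z/9)


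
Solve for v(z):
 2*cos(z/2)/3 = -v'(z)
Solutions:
 v(z) = C1 - 4*sin(z/2)/3


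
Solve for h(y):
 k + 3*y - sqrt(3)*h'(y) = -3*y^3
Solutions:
 h(y) = C1 + sqrt(3)*k*y/3 + sqrt(3)*y^4/4 + sqrt(3)*y^2/2


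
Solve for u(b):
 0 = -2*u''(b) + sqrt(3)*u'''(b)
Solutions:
 u(b) = C1 + C2*b + C3*exp(2*sqrt(3)*b/3)


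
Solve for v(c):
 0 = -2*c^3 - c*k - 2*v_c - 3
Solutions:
 v(c) = C1 - c^4/4 - c^2*k/4 - 3*c/2


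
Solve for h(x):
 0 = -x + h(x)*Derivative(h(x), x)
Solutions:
 h(x) = -sqrt(C1 + x^2)
 h(x) = sqrt(C1 + x^2)


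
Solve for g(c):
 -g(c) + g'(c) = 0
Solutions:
 g(c) = C1*exp(c)


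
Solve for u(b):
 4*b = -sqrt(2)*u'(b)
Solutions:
 u(b) = C1 - sqrt(2)*b^2


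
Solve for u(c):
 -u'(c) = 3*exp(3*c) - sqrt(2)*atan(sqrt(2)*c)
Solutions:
 u(c) = C1 + sqrt(2)*(c*atan(sqrt(2)*c) - sqrt(2)*log(2*c^2 + 1)/4) - exp(3*c)


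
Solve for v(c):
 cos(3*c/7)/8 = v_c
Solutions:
 v(c) = C1 + 7*sin(3*c/7)/24


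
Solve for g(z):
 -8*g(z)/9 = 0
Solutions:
 g(z) = 0


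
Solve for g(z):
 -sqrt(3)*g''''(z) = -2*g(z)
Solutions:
 g(z) = C1*exp(-2^(1/4)*3^(7/8)*z/3) + C2*exp(2^(1/4)*3^(7/8)*z/3) + C3*sin(2^(1/4)*3^(7/8)*z/3) + C4*cos(2^(1/4)*3^(7/8)*z/3)


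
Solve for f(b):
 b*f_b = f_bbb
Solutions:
 f(b) = C1 + Integral(C2*airyai(b) + C3*airybi(b), b)


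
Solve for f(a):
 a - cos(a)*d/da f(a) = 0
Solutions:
 f(a) = C1 + Integral(a/cos(a), a)


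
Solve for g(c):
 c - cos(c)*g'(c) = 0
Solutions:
 g(c) = C1 + Integral(c/cos(c), c)


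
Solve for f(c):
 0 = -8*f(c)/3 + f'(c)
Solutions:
 f(c) = C1*exp(8*c/3)


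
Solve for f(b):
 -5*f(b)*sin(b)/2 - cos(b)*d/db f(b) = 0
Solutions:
 f(b) = C1*cos(b)^(5/2)


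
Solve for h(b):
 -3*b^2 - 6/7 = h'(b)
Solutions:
 h(b) = C1 - b^3 - 6*b/7


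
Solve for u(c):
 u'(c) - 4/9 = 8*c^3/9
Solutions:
 u(c) = C1 + 2*c^4/9 + 4*c/9


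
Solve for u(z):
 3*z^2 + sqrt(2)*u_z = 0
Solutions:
 u(z) = C1 - sqrt(2)*z^3/2


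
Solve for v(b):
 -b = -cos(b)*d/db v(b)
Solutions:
 v(b) = C1 + Integral(b/cos(b), b)


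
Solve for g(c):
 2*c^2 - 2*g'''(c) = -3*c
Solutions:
 g(c) = C1 + C2*c + C3*c^2 + c^5/60 + c^4/16


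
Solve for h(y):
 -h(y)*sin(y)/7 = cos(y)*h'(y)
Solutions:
 h(y) = C1*cos(y)^(1/7)


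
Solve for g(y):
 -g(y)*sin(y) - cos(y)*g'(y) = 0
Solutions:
 g(y) = C1*cos(y)


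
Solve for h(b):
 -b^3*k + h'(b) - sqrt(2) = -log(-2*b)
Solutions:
 h(b) = C1 + b^4*k/4 - b*log(-b) + b*(-log(2) + 1 + sqrt(2))


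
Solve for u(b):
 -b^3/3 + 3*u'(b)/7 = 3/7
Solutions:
 u(b) = C1 + 7*b^4/36 + b


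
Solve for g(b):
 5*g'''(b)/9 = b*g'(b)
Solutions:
 g(b) = C1 + Integral(C2*airyai(15^(2/3)*b/5) + C3*airybi(15^(2/3)*b/5), b)


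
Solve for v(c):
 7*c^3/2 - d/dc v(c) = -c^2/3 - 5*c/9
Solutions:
 v(c) = C1 + 7*c^4/8 + c^3/9 + 5*c^2/18


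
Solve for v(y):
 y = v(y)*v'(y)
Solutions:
 v(y) = -sqrt(C1 + y^2)
 v(y) = sqrt(C1 + y^2)


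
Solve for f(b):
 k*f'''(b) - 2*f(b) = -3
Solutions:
 f(b) = C1*exp(2^(1/3)*b*(1/k)^(1/3)) + C2*exp(2^(1/3)*b*(-1 + sqrt(3)*I)*(1/k)^(1/3)/2) + C3*exp(-2^(1/3)*b*(1 + sqrt(3)*I)*(1/k)^(1/3)/2) + 3/2


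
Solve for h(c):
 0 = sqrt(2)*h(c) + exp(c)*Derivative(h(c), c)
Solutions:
 h(c) = C1*exp(sqrt(2)*exp(-c))


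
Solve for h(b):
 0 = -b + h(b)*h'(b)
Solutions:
 h(b) = -sqrt(C1 + b^2)
 h(b) = sqrt(C1 + b^2)


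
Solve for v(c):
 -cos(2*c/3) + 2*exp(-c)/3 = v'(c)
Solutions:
 v(c) = C1 - 3*sin(2*c/3)/2 - 2*exp(-c)/3


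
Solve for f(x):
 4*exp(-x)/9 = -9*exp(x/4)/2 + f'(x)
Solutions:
 f(x) = C1 + 18*exp(x/4) - 4*exp(-x)/9


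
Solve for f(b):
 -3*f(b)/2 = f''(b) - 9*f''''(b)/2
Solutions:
 f(b) = C1*exp(-b*sqrt(1 + 2*sqrt(7))/3) + C2*exp(b*sqrt(1 + 2*sqrt(7))/3) + C3*sin(b*sqrt(-1 + 2*sqrt(7))/3) + C4*cos(b*sqrt(-1 + 2*sqrt(7))/3)


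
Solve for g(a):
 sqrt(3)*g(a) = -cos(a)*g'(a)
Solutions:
 g(a) = C1*(sin(a) - 1)^(sqrt(3)/2)/(sin(a) + 1)^(sqrt(3)/2)


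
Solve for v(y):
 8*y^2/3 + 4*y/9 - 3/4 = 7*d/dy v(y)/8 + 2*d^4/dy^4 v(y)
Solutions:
 v(y) = C1 + C4*exp(-2^(2/3)*7^(1/3)*y/4) + 64*y^3/63 + 16*y^2/63 - 6*y/7 + (C2*sin(2^(2/3)*sqrt(3)*7^(1/3)*y/8) + C3*cos(2^(2/3)*sqrt(3)*7^(1/3)*y/8))*exp(2^(2/3)*7^(1/3)*y/8)


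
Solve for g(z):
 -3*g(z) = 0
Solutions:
 g(z) = 0


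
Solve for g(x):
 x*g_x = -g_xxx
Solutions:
 g(x) = C1 + Integral(C2*airyai(-x) + C3*airybi(-x), x)


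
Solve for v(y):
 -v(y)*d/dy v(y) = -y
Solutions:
 v(y) = -sqrt(C1 + y^2)
 v(y) = sqrt(C1 + y^2)


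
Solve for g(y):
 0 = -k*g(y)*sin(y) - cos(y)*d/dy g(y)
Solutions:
 g(y) = C1*exp(k*log(cos(y)))


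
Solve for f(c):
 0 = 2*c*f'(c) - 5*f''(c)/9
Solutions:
 f(c) = C1 + C2*erfi(3*sqrt(5)*c/5)


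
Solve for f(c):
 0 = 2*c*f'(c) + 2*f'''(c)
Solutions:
 f(c) = C1 + Integral(C2*airyai(-c) + C3*airybi(-c), c)


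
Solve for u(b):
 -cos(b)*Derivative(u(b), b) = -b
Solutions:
 u(b) = C1 + Integral(b/cos(b), b)


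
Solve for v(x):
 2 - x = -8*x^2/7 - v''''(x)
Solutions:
 v(x) = C1 + C2*x + C3*x^2 + C4*x^3 - x^6/315 + x^5/120 - x^4/12


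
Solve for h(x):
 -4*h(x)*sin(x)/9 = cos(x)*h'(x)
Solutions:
 h(x) = C1*cos(x)^(4/9)


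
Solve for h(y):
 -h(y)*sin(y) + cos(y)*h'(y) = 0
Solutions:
 h(y) = C1/cos(y)


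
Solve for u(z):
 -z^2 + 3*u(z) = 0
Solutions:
 u(z) = z^2/3


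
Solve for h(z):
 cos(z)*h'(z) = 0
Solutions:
 h(z) = C1


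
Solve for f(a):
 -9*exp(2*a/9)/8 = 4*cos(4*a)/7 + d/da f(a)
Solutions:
 f(a) = C1 - 81*exp(2*a/9)/16 - sin(4*a)/7


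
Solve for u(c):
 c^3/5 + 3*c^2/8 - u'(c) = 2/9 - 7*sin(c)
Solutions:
 u(c) = C1 + c^4/20 + c^3/8 - 2*c/9 - 7*cos(c)


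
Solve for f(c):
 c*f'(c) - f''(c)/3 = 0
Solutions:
 f(c) = C1 + C2*erfi(sqrt(6)*c/2)


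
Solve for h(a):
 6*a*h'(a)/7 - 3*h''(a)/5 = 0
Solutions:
 h(a) = C1 + C2*erfi(sqrt(35)*a/7)


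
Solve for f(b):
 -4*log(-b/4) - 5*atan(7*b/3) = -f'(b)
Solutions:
 f(b) = C1 + 4*b*log(-b) + 5*b*atan(7*b/3) - 8*b*log(2) - 4*b - 15*log(49*b^2 + 9)/14


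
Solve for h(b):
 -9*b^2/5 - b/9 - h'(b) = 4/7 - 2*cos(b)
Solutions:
 h(b) = C1 - 3*b^3/5 - b^2/18 - 4*b/7 + 2*sin(b)


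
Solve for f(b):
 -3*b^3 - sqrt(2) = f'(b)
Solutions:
 f(b) = C1 - 3*b^4/4 - sqrt(2)*b


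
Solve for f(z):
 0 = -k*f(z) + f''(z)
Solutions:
 f(z) = C1*exp(-sqrt(k)*z) + C2*exp(sqrt(k)*z)


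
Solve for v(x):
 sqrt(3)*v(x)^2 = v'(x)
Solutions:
 v(x) = -1/(C1 + sqrt(3)*x)


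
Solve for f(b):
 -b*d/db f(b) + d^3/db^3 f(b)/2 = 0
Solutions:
 f(b) = C1 + Integral(C2*airyai(2^(1/3)*b) + C3*airybi(2^(1/3)*b), b)


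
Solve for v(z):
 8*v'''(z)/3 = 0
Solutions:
 v(z) = C1 + C2*z + C3*z^2


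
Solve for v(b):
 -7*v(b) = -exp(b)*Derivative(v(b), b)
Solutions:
 v(b) = C1*exp(-7*exp(-b))


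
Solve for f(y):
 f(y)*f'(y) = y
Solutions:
 f(y) = -sqrt(C1 + y^2)
 f(y) = sqrt(C1 + y^2)


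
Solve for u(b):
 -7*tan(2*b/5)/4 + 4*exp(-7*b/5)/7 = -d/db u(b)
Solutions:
 u(b) = C1 + 35*log(tan(2*b/5)^2 + 1)/16 + 20*exp(-7*b/5)/49


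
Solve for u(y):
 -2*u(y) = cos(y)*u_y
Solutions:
 u(y) = C1*(sin(y) - 1)/(sin(y) + 1)


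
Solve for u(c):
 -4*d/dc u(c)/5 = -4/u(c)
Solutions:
 u(c) = -sqrt(C1 + 10*c)
 u(c) = sqrt(C1 + 10*c)


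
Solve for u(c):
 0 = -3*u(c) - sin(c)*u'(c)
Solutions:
 u(c) = C1*(cos(c) + 1)^(3/2)/(cos(c) - 1)^(3/2)


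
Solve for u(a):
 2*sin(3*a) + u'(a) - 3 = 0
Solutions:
 u(a) = C1 + 3*a + 2*cos(3*a)/3


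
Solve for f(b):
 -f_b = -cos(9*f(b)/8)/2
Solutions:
 -b/2 - 4*log(sin(9*f(b)/8) - 1)/9 + 4*log(sin(9*f(b)/8) + 1)/9 = C1


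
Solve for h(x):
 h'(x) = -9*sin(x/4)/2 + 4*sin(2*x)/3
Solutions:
 h(x) = C1 + 18*cos(x/4) - 2*cos(2*x)/3


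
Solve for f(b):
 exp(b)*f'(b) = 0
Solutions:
 f(b) = C1


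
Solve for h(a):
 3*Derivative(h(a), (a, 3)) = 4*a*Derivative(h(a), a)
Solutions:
 h(a) = C1 + Integral(C2*airyai(6^(2/3)*a/3) + C3*airybi(6^(2/3)*a/3), a)


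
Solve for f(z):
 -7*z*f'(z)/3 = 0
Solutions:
 f(z) = C1


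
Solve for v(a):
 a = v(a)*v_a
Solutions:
 v(a) = -sqrt(C1 + a^2)
 v(a) = sqrt(C1 + a^2)


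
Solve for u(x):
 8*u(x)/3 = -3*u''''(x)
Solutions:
 u(x) = (C1*sin(2^(1/4)*sqrt(3)*x/3) + C2*cos(2^(1/4)*sqrt(3)*x/3))*exp(-2^(1/4)*sqrt(3)*x/3) + (C3*sin(2^(1/4)*sqrt(3)*x/3) + C4*cos(2^(1/4)*sqrt(3)*x/3))*exp(2^(1/4)*sqrt(3)*x/3)


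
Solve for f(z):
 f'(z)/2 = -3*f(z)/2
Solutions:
 f(z) = C1*exp(-3*z)


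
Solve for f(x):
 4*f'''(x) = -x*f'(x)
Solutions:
 f(x) = C1 + Integral(C2*airyai(-2^(1/3)*x/2) + C3*airybi(-2^(1/3)*x/2), x)


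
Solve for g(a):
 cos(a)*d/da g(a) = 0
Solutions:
 g(a) = C1


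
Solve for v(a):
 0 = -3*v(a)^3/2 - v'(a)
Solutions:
 v(a) = -sqrt(-1/(C1 - 3*a))
 v(a) = sqrt(-1/(C1 - 3*a))


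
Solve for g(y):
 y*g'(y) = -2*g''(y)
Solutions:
 g(y) = C1 + C2*erf(y/2)


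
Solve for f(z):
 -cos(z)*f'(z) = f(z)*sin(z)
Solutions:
 f(z) = C1*cos(z)


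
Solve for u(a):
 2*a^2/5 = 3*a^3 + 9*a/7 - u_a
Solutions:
 u(a) = C1 + 3*a^4/4 - 2*a^3/15 + 9*a^2/14


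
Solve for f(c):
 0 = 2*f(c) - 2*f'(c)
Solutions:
 f(c) = C1*exp(c)


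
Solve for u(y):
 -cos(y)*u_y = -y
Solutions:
 u(y) = C1 + Integral(y/cos(y), y)


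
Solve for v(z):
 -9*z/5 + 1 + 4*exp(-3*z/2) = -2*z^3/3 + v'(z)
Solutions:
 v(z) = C1 + z^4/6 - 9*z^2/10 + z - 8*exp(-3*z/2)/3


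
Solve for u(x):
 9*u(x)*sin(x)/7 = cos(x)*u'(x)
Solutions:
 u(x) = C1/cos(x)^(9/7)


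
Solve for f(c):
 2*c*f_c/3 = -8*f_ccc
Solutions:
 f(c) = C1 + Integral(C2*airyai(-18^(1/3)*c/6) + C3*airybi(-18^(1/3)*c/6), c)


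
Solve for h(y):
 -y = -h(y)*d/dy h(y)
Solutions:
 h(y) = -sqrt(C1 + y^2)
 h(y) = sqrt(C1 + y^2)


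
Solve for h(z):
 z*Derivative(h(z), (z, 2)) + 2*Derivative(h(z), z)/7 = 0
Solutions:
 h(z) = C1 + C2*z^(5/7)


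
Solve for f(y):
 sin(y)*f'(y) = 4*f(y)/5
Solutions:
 f(y) = C1*(cos(y) - 1)^(2/5)/(cos(y) + 1)^(2/5)


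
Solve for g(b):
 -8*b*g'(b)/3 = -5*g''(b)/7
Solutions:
 g(b) = C1 + C2*erfi(2*sqrt(105)*b/15)


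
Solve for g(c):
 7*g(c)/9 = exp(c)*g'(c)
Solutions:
 g(c) = C1*exp(-7*exp(-c)/9)


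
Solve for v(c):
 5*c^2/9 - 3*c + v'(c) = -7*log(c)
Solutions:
 v(c) = C1 - 5*c^3/27 + 3*c^2/2 - 7*c*log(c) + 7*c


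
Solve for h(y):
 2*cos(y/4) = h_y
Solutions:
 h(y) = C1 + 8*sin(y/4)


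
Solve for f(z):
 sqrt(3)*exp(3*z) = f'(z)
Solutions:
 f(z) = C1 + sqrt(3)*exp(3*z)/3


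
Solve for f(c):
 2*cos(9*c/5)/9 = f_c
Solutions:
 f(c) = C1 + 10*sin(9*c/5)/81


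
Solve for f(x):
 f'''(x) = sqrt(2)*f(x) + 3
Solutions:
 f(x) = C3*exp(2^(1/6)*x) + (C1*sin(2^(1/6)*sqrt(3)*x/2) + C2*cos(2^(1/6)*sqrt(3)*x/2))*exp(-2^(1/6)*x/2) - 3*sqrt(2)/2


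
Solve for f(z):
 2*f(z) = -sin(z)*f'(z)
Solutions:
 f(z) = C1*(cos(z) + 1)/(cos(z) - 1)


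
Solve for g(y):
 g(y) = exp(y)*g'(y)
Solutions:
 g(y) = C1*exp(-exp(-y))


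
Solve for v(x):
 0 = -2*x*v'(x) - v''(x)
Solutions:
 v(x) = C1 + C2*erf(x)


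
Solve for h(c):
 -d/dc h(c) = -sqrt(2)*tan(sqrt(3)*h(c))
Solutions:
 h(c) = sqrt(3)*(pi - asin(C1*exp(sqrt(6)*c)))/3
 h(c) = sqrt(3)*asin(C1*exp(sqrt(6)*c))/3


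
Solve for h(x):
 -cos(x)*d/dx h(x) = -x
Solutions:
 h(x) = C1 + Integral(x/cos(x), x)


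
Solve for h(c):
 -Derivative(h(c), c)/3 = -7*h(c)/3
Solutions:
 h(c) = C1*exp(7*c)


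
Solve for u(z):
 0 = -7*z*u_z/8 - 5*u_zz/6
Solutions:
 u(z) = C1 + C2*erf(sqrt(210)*z/20)


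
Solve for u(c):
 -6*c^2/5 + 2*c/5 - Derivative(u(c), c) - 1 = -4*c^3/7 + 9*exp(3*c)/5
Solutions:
 u(c) = C1 + c^4/7 - 2*c^3/5 + c^2/5 - c - 3*exp(3*c)/5


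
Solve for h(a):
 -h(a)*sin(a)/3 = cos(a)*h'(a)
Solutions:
 h(a) = C1*cos(a)^(1/3)


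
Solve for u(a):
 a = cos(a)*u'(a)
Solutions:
 u(a) = C1 + Integral(a/cos(a), a)


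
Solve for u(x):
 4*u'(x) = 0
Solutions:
 u(x) = C1


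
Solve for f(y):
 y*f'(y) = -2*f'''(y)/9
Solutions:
 f(y) = C1 + Integral(C2*airyai(-6^(2/3)*y/2) + C3*airybi(-6^(2/3)*y/2), y)


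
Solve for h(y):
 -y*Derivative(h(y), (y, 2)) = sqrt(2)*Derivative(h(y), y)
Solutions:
 h(y) = C1 + C2*y^(1 - sqrt(2))


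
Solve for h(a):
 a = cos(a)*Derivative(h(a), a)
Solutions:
 h(a) = C1 + Integral(a/cos(a), a)


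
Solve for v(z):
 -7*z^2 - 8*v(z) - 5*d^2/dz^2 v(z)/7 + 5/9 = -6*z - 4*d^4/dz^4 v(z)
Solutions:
 v(z) = C1*exp(-sqrt(14)*z*sqrt(5 + sqrt(6297))/28) + C2*exp(sqrt(14)*z*sqrt(5 + sqrt(6297))/28) + C3*sin(sqrt(14)*z*sqrt(-5 + sqrt(6297))/28) + C4*cos(sqrt(14)*z*sqrt(-5 + sqrt(6297))/28) - 7*z^2/8 + 3*z/4 + 65/288


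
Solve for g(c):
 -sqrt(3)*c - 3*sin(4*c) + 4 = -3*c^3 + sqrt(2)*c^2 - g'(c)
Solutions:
 g(c) = C1 - 3*c^4/4 + sqrt(2)*c^3/3 + sqrt(3)*c^2/2 - 4*c - 3*cos(4*c)/4


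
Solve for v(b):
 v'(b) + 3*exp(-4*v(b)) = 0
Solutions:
 v(b) = log(-I*(C1 - 12*b)^(1/4))
 v(b) = log(I*(C1 - 12*b)^(1/4))
 v(b) = log(-(C1 - 12*b)^(1/4))
 v(b) = log(C1 - 12*b)/4


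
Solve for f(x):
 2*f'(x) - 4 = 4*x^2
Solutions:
 f(x) = C1 + 2*x^3/3 + 2*x


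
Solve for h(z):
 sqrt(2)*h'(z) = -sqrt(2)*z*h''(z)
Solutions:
 h(z) = C1 + C2*log(z)


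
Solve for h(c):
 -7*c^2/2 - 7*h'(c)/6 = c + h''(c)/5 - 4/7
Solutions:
 h(c) = C1 + C2*exp(-35*c/6) - c^3 + 3*c^2/35 + 564*c/1225


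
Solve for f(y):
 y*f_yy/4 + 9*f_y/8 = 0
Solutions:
 f(y) = C1 + C2/y^(7/2)


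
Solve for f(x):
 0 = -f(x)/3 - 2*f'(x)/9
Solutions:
 f(x) = C1*exp(-3*x/2)


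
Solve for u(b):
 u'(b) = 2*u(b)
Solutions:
 u(b) = C1*exp(2*b)


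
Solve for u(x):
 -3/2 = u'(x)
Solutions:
 u(x) = C1 - 3*x/2


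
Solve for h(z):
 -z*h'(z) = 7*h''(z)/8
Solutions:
 h(z) = C1 + C2*erf(2*sqrt(7)*z/7)


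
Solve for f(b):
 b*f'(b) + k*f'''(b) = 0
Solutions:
 f(b) = C1 + Integral(C2*airyai(b*(-1/k)^(1/3)) + C3*airybi(b*(-1/k)^(1/3)), b)


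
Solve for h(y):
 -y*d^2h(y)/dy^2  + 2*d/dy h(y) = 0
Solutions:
 h(y) = C1 + C2*y^3


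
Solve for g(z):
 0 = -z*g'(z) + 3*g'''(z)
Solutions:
 g(z) = C1 + Integral(C2*airyai(3^(2/3)*z/3) + C3*airybi(3^(2/3)*z/3), z)


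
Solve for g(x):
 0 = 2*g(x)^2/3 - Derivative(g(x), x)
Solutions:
 g(x) = -3/(C1 + 2*x)


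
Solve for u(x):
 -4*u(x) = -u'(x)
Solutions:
 u(x) = C1*exp(4*x)


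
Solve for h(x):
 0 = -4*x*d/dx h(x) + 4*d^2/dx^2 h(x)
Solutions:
 h(x) = C1 + C2*erfi(sqrt(2)*x/2)


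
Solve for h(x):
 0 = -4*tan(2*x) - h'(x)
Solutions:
 h(x) = C1 + 2*log(cos(2*x))


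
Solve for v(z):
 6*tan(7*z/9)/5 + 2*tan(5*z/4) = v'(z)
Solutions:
 v(z) = C1 - 54*log(cos(7*z/9))/35 - 8*log(cos(5*z/4))/5


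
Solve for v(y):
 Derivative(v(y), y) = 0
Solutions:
 v(y) = C1


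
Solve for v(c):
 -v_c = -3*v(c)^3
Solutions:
 v(c) = -sqrt(2)*sqrt(-1/(C1 + 3*c))/2
 v(c) = sqrt(2)*sqrt(-1/(C1 + 3*c))/2


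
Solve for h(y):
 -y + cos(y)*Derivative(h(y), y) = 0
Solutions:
 h(y) = C1 + Integral(y/cos(y), y)


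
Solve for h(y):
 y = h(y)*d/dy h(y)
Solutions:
 h(y) = -sqrt(C1 + y^2)
 h(y) = sqrt(C1 + y^2)


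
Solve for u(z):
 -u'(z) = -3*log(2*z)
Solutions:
 u(z) = C1 + 3*z*log(z) - 3*z + z*log(8)


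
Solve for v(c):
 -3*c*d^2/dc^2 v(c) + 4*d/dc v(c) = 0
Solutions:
 v(c) = C1 + C2*c^(7/3)


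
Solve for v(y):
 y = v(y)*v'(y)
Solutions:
 v(y) = -sqrt(C1 + y^2)
 v(y) = sqrt(C1 + y^2)


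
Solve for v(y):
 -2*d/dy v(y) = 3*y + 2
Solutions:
 v(y) = C1 - 3*y^2/4 - y


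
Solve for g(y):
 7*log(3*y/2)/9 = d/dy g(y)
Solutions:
 g(y) = C1 + 7*y*log(y)/9 - 7*y/9 - 7*y*log(2)/9 + 7*y*log(3)/9


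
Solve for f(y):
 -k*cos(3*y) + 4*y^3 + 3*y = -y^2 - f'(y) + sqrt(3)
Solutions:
 f(y) = C1 + k*sin(3*y)/3 - y^4 - y^3/3 - 3*y^2/2 + sqrt(3)*y


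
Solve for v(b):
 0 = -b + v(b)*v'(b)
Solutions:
 v(b) = -sqrt(C1 + b^2)
 v(b) = sqrt(C1 + b^2)


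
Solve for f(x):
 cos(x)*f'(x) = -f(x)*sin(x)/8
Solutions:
 f(x) = C1*cos(x)^(1/8)


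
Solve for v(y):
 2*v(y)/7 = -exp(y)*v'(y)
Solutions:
 v(y) = C1*exp(2*exp(-y)/7)


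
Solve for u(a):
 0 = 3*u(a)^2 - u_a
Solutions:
 u(a) = -1/(C1 + 3*a)


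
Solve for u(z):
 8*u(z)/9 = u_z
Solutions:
 u(z) = C1*exp(8*z/9)


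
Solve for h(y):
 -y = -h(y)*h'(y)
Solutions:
 h(y) = -sqrt(C1 + y^2)
 h(y) = sqrt(C1 + y^2)


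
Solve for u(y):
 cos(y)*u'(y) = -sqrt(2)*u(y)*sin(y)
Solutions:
 u(y) = C1*cos(y)^(sqrt(2))


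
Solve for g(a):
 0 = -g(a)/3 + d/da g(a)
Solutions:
 g(a) = C1*exp(a/3)


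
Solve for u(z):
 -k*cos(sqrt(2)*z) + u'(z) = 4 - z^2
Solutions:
 u(z) = C1 + sqrt(2)*k*sin(sqrt(2)*z)/2 - z^3/3 + 4*z


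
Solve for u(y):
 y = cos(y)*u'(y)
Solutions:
 u(y) = C1 + Integral(y/cos(y), y)


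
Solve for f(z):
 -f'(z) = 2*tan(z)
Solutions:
 f(z) = C1 + 2*log(cos(z))


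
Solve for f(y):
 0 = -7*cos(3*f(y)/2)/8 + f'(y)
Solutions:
 -7*y/8 - log(sin(3*f(y)/2) - 1)/3 + log(sin(3*f(y)/2) + 1)/3 = C1


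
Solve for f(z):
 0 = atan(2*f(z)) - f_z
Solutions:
 Integral(1/atan(2*_y), (_y, f(z))) = C1 + z


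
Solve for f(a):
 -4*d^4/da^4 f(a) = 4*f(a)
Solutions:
 f(a) = (C1*sin(sqrt(2)*a/2) + C2*cos(sqrt(2)*a/2))*exp(-sqrt(2)*a/2) + (C3*sin(sqrt(2)*a/2) + C4*cos(sqrt(2)*a/2))*exp(sqrt(2)*a/2)


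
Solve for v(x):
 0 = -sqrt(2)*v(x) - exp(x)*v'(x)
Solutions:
 v(x) = C1*exp(sqrt(2)*exp(-x))


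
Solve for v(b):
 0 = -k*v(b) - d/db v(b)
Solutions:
 v(b) = C1*exp(-b*k)


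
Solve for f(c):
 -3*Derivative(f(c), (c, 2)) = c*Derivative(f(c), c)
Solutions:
 f(c) = C1 + C2*erf(sqrt(6)*c/6)


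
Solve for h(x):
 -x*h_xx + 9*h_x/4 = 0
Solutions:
 h(x) = C1 + C2*x^(13/4)


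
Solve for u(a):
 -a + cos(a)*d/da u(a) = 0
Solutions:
 u(a) = C1 + Integral(a/cos(a), a)


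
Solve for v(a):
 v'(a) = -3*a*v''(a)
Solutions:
 v(a) = C1 + C2*a^(2/3)


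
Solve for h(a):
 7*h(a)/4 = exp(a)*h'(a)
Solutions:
 h(a) = C1*exp(-7*exp(-a)/4)


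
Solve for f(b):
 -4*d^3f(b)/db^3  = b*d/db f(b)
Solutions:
 f(b) = C1 + Integral(C2*airyai(-2^(1/3)*b/2) + C3*airybi(-2^(1/3)*b/2), b)


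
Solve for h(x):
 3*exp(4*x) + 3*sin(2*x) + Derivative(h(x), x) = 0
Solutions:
 h(x) = C1 - 3*exp(4*x)/4 + 3*cos(2*x)/2


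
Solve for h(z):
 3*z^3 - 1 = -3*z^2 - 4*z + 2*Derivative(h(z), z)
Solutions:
 h(z) = C1 + 3*z^4/8 + z^3/2 + z^2 - z/2


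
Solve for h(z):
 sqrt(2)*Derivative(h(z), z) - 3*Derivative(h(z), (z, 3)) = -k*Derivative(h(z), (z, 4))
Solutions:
 h(z) = C1 + C2*exp(z*(-(sqrt(((sqrt(2) - 2/k^2)^2 - 4/k^4)/k^2)/2 + sqrt(2)/(2*k) - 1/k^3)^(1/3) + 1/k - 1/(k^2*(sqrt(((sqrt(2) - 2/k^2)^2 - 4/k^4)/k^2)/2 + sqrt(2)/(2*k) - 1/k^3)^(1/3)))) + C3*exp(z*((sqrt(((sqrt(2) - 2/k^2)^2 - 4/k^4)/k^2)/2 + sqrt(2)/(2*k) - 1/k^3)^(1/3)/2 - sqrt(3)*I*(sqrt(((sqrt(2) - 2/k^2)^2 - 4/k^4)/k^2)/2 + sqrt(2)/(2*k) - 1/k^3)^(1/3)/2 + 1/k - 2/(k^2*(-1 + sqrt(3)*I)*(sqrt(((sqrt(2) - 2/k^2)^2 - 4/k^4)/k^2)/2 + sqrt(2)/(2*k) - 1/k^3)^(1/3)))) + C4*exp(z*((sqrt(((sqrt(2) - 2/k^2)^2 - 4/k^4)/k^2)/2 + sqrt(2)/(2*k) - 1/k^3)^(1/3)/2 + sqrt(3)*I*(sqrt(((sqrt(2) - 2/k^2)^2 - 4/k^4)/k^2)/2 + sqrt(2)/(2*k) - 1/k^3)^(1/3)/2 + 1/k + 2/(k^2*(1 + sqrt(3)*I)*(sqrt(((sqrt(2) - 2/k^2)^2 - 4/k^4)/k^2)/2 + sqrt(2)/(2*k) - 1/k^3)^(1/3))))


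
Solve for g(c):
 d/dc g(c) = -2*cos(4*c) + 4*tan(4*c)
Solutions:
 g(c) = C1 - log(cos(4*c)) - sin(4*c)/2


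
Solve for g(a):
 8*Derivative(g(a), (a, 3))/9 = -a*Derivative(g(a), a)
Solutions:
 g(a) = C1 + Integral(C2*airyai(-3^(2/3)*a/2) + C3*airybi(-3^(2/3)*a/2), a)


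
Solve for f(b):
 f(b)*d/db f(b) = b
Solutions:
 f(b) = -sqrt(C1 + b^2)
 f(b) = sqrt(C1 + b^2)


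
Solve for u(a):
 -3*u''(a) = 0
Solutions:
 u(a) = C1 + C2*a


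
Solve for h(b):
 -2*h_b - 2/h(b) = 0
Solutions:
 h(b) = -sqrt(C1 - 2*b)
 h(b) = sqrt(C1 - 2*b)


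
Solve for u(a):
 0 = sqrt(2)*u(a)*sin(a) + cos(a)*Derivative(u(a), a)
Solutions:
 u(a) = C1*cos(a)^(sqrt(2))


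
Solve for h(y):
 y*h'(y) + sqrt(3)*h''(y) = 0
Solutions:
 h(y) = C1 + C2*erf(sqrt(2)*3^(3/4)*y/6)


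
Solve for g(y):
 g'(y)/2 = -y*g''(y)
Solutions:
 g(y) = C1 + C2*sqrt(y)


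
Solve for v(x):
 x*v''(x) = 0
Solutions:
 v(x) = C1 + C2*x


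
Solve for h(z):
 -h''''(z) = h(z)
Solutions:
 h(z) = (C1*sin(sqrt(2)*z/2) + C2*cos(sqrt(2)*z/2))*exp(-sqrt(2)*z/2) + (C3*sin(sqrt(2)*z/2) + C4*cos(sqrt(2)*z/2))*exp(sqrt(2)*z/2)


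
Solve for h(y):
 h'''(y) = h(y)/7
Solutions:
 h(y) = C3*exp(7^(2/3)*y/7) + (C1*sin(sqrt(3)*7^(2/3)*y/14) + C2*cos(sqrt(3)*7^(2/3)*y/14))*exp(-7^(2/3)*y/14)


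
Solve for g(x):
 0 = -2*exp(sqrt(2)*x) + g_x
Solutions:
 g(x) = C1 + sqrt(2)*exp(sqrt(2)*x)


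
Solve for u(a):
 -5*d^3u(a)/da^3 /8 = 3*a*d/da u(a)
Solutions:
 u(a) = C1 + Integral(C2*airyai(-2*3^(1/3)*5^(2/3)*a/5) + C3*airybi(-2*3^(1/3)*5^(2/3)*a/5), a)


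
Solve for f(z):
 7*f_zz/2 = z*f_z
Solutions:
 f(z) = C1 + C2*erfi(sqrt(7)*z/7)


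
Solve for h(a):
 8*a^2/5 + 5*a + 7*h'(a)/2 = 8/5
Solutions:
 h(a) = C1 - 16*a^3/105 - 5*a^2/7 + 16*a/35


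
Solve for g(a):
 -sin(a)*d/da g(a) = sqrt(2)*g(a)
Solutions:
 g(a) = C1*(cos(a) + 1)^(sqrt(2)/2)/(cos(a) - 1)^(sqrt(2)/2)


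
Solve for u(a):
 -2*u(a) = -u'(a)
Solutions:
 u(a) = C1*exp(2*a)


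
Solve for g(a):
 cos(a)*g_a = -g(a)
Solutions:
 g(a) = C1*sqrt(sin(a) - 1)/sqrt(sin(a) + 1)


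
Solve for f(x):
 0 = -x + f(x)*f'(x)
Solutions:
 f(x) = -sqrt(C1 + x^2)
 f(x) = sqrt(C1 + x^2)


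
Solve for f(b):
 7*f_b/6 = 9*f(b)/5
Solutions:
 f(b) = C1*exp(54*b/35)


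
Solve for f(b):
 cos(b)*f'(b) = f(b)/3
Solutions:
 f(b) = C1*(sin(b) + 1)^(1/6)/(sin(b) - 1)^(1/6)


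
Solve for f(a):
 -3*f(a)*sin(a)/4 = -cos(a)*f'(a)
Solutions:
 f(a) = C1/cos(a)^(3/4)


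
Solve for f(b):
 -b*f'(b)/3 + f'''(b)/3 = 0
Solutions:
 f(b) = C1 + Integral(C2*airyai(b) + C3*airybi(b), b)


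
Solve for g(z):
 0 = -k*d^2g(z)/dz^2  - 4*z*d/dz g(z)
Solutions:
 g(z) = C1 + C2*sqrt(k)*erf(sqrt(2)*z*sqrt(1/k))


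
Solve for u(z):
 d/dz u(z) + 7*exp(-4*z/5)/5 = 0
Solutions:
 u(z) = C1 + 7*exp(-4*z/5)/4


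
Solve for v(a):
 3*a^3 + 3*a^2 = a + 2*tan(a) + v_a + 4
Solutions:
 v(a) = C1 + 3*a^4/4 + a^3 - a^2/2 - 4*a + 2*log(cos(a))


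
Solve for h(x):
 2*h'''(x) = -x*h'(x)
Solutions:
 h(x) = C1 + Integral(C2*airyai(-2^(2/3)*x/2) + C3*airybi(-2^(2/3)*x/2), x)


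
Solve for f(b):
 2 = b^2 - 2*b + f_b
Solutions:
 f(b) = C1 - b^3/3 + b^2 + 2*b


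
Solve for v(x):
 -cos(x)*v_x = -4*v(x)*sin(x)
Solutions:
 v(x) = C1/cos(x)^4


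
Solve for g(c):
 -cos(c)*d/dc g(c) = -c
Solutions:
 g(c) = C1 + Integral(c/cos(c), c)


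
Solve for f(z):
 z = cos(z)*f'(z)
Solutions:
 f(z) = C1 + Integral(z/cos(z), z)


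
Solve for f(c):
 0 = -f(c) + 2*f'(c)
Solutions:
 f(c) = C1*exp(c/2)


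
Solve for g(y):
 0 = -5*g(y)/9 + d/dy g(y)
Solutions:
 g(y) = C1*exp(5*y/9)


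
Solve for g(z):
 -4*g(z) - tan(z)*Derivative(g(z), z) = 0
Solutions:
 g(z) = C1/sin(z)^4


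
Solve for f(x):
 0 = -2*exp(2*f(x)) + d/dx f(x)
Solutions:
 f(x) = log(-sqrt(-1/(C1 + 2*x))) - log(2)/2
 f(x) = log(-1/(C1 + 2*x))/2 - log(2)/2


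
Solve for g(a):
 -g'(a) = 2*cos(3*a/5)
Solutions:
 g(a) = C1 - 10*sin(3*a/5)/3


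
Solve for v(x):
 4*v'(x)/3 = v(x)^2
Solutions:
 v(x) = -4/(C1 + 3*x)


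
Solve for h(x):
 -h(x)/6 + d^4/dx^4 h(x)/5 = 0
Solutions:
 h(x) = C1*exp(-5^(1/4)*6^(3/4)*x/6) + C2*exp(5^(1/4)*6^(3/4)*x/6) + C3*sin(5^(1/4)*6^(3/4)*x/6) + C4*cos(5^(1/4)*6^(3/4)*x/6)


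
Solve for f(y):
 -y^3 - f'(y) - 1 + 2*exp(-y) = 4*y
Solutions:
 f(y) = C1 - y^4/4 - 2*y^2 - y - 2*exp(-y)


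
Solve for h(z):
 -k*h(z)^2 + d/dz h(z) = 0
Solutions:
 h(z) = -1/(C1 + k*z)


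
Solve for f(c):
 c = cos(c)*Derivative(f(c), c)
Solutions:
 f(c) = C1 + Integral(c/cos(c), c)


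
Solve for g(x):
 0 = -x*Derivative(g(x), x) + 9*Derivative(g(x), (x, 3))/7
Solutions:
 g(x) = C1 + Integral(C2*airyai(21^(1/3)*x/3) + C3*airybi(21^(1/3)*x/3), x)


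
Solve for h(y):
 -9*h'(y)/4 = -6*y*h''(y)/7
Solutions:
 h(y) = C1 + C2*y^(29/8)


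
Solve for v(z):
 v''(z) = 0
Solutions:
 v(z) = C1 + C2*z


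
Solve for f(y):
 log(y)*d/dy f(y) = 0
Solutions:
 f(y) = C1


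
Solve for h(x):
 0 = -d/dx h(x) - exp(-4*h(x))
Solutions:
 h(x) = log(-I*(C1 - 4*x)^(1/4))
 h(x) = log(I*(C1 - 4*x)^(1/4))
 h(x) = log(-(C1 - 4*x)^(1/4))
 h(x) = log(C1 - 4*x)/4


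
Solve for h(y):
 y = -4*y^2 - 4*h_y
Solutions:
 h(y) = C1 - y^3/3 - y^2/8


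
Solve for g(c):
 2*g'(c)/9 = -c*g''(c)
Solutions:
 g(c) = C1 + C2*c^(7/9)


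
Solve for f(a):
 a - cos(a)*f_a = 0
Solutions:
 f(a) = C1 + Integral(a/cos(a), a)


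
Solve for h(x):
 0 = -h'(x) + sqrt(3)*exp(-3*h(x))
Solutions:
 h(x) = log(C1 + 3*sqrt(3)*x)/3
 h(x) = log((-3^(1/3) - 3^(5/6)*I)*(C1 + sqrt(3)*x)^(1/3)/2)
 h(x) = log((-3^(1/3) + 3^(5/6)*I)*(C1 + sqrt(3)*x)^(1/3)/2)


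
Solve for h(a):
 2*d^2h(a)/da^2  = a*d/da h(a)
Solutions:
 h(a) = C1 + C2*erfi(a/2)


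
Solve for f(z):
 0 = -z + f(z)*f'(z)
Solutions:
 f(z) = -sqrt(C1 + z^2)
 f(z) = sqrt(C1 + z^2)


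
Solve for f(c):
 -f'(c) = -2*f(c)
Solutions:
 f(c) = C1*exp(2*c)


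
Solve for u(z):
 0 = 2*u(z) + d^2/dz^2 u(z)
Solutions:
 u(z) = C1*sin(sqrt(2)*z) + C2*cos(sqrt(2)*z)


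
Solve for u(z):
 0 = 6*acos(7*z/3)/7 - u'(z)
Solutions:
 u(z) = C1 + 6*z*acos(7*z/3)/7 - 6*sqrt(9 - 49*z^2)/49


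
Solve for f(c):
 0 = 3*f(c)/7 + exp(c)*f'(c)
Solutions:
 f(c) = C1*exp(3*exp(-c)/7)


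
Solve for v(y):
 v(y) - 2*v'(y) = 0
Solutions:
 v(y) = C1*exp(y/2)


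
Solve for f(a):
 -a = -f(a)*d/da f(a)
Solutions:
 f(a) = -sqrt(C1 + a^2)
 f(a) = sqrt(C1 + a^2)


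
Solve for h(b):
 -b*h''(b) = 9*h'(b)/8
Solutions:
 h(b) = C1 + C2/b^(1/8)


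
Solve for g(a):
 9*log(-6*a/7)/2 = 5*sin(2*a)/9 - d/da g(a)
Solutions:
 g(a) = C1 - 9*a*log(-a)/2 - 5*a*log(6) + a*log(42)/2 + 9*a/2 + 4*a*log(7) - 5*cos(2*a)/18


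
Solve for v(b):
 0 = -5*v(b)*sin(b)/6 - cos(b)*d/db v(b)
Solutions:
 v(b) = C1*cos(b)^(5/6)


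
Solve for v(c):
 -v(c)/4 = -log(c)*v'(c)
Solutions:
 v(c) = C1*exp(li(c)/4)


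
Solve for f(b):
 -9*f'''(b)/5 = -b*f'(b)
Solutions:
 f(b) = C1 + Integral(C2*airyai(15^(1/3)*b/3) + C3*airybi(15^(1/3)*b/3), b)


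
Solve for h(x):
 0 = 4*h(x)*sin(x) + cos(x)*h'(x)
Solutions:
 h(x) = C1*cos(x)^4


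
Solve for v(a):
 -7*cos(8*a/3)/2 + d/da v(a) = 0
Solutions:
 v(a) = C1 + 21*sin(8*a/3)/16


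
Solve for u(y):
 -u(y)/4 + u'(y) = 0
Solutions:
 u(y) = C1*exp(y/4)


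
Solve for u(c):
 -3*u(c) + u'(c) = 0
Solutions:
 u(c) = C1*exp(3*c)


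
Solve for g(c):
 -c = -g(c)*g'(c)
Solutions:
 g(c) = -sqrt(C1 + c^2)
 g(c) = sqrt(C1 + c^2)


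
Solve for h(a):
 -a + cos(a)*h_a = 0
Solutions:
 h(a) = C1 + Integral(a/cos(a), a)


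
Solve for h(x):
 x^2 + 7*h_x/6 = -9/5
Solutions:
 h(x) = C1 - 2*x^3/7 - 54*x/35


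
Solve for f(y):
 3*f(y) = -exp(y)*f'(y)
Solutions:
 f(y) = C1*exp(3*exp(-y))


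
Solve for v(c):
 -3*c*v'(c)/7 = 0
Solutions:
 v(c) = C1


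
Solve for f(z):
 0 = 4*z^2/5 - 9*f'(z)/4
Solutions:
 f(z) = C1 + 16*z^3/135


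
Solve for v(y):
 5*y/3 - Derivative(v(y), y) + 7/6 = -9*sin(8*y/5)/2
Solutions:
 v(y) = C1 + 5*y^2/6 + 7*y/6 - 45*cos(8*y/5)/16


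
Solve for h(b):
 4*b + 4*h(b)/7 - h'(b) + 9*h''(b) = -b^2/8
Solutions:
 h(b) = -7*b^2/32 - 497*b/64 + (C1*sin(sqrt(959)*b/126) + C2*cos(sqrt(959)*b/126))*exp(b/18) - 1715/256


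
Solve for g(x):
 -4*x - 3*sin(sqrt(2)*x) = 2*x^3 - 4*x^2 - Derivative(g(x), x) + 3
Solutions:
 g(x) = C1 + x^4/2 - 4*x^3/3 + 2*x^2 + 3*x - 3*sqrt(2)*cos(sqrt(2)*x)/2


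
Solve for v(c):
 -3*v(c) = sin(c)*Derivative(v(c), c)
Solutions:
 v(c) = C1*(cos(c) + 1)^(3/2)/(cos(c) - 1)^(3/2)


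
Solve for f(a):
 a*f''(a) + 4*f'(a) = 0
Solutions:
 f(a) = C1 + C2/a^3


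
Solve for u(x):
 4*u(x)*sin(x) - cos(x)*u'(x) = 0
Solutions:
 u(x) = C1/cos(x)^4


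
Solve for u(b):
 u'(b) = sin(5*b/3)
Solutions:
 u(b) = C1 - 3*cos(5*b/3)/5


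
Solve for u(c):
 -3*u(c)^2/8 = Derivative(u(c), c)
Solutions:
 u(c) = 8/(C1 + 3*c)


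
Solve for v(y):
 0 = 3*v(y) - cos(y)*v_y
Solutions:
 v(y) = C1*(sin(y) + 1)^(3/2)/(sin(y) - 1)^(3/2)


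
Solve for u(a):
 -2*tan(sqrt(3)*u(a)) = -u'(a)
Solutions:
 u(a) = sqrt(3)*(pi - asin(C1*exp(2*sqrt(3)*a)))/3
 u(a) = sqrt(3)*asin(C1*exp(2*sqrt(3)*a))/3


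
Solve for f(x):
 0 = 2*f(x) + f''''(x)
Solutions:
 f(x) = (C1*sin(2^(3/4)*x/2) + C2*cos(2^(3/4)*x/2))*exp(-2^(3/4)*x/2) + (C3*sin(2^(3/4)*x/2) + C4*cos(2^(3/4)*x/2))*exp(2^(3/4)*x/2)


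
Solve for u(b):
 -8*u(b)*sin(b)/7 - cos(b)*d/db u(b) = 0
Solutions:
 u(b) = C1*cos(b)^(8/7)


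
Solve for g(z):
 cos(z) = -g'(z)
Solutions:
 g(z) = C1 - sin(z)


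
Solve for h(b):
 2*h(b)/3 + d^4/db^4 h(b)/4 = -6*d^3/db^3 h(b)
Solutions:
 h(b) = C1*exp(b*(-6 + sqrt(2^(2/3)/(9*(sqrt(26242)/27 + 6)^(1/3)) + 2^(1/3)*(sqrt(26242)/27 + 6)^(1/3) + 36)))*sin(b*sqrt(-288 + 16/(9*(16*sqrt(26242)/27 + 96)^(1/3)) + 2*(16*sqrt(26242)/27 + 96)^(1/3) + 3456/sqrt(16/(9*(16*sqrt(26242)/27 + 96)^(1/3)) + 2*(16*sqrt(26242)/27 + 96)^(1/3) + 144))/2) + C2*exp(b*(-6 + sqrt(2^(2/3)/(9*(sqrt(26242)/27 + 6)^(1/3)) + 2^(1/3)*(sqrt(26242)/27 + 6)^(1/3) + 36)))*cos(b*sqrt(-288 + 16/(9*(16*sqrt(26242)/27 + 96)^(1/3)) + 2*(16*sqrt(26242)/27 + 96)^(1/3) + 3456/sqrt(16/(9*(16*sqrt(26242)/27 + 96)^(1/3)) + 2*(16*sqrt(26242)/27 + 96)^(1/3) + 144))/2) + C3*exp(-b*(6 + sqrt(2^(2/3)/(9*(sqrt(26242)/27 + 6)^(1/3)) + 2^(1/3)*(sqrt(26242)/27 + 6)^(1/3) + 36) + sqrt(-2^(1/3)*(sqrt(26242)/27 + 6)^(1/3) - 2^(2/3)/(9*(sqrt(26242)/27 + 6)^(1/3)) + 432/sqrt(2^(2/3)/(9*(sqrt(26242)/27 + 6)^(1/3)) + 2^(1/3)*(sqrt(26242)/27 + 6)^(1/3) + 36) + 72))) + C4*exp(b*(-sqrt(2^(2/3)/(9*(sqrt(26242)/27 + 6)^(1/3)) + 2^(1/3)*(sqrt(26242)/27 + 6)^(1/3) + 36) - 6 + sqrt(-2^(1/3)*(sqrt(26242)/27 + 6)^(1/3) - 2^(2/3)/(9*(sqrt(26242)/27 + 6)^(1/3)) + 432/sqrt(2^(2/3)/(9*(sqrt(26242)/27 + 6)^(1/3)) + 2^(1/3)*(sqrt(26242)/27 + 6)^(1/3) + 36) + 72)))


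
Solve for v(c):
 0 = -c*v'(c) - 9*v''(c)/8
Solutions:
 v(c) = C1 + C2*erf(2*c/3)


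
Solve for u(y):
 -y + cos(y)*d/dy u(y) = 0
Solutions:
 u(y) = C1 + Integral(y/cos(y), y)


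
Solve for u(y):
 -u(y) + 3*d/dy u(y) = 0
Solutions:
 u(y) = C1*exp(y/3)


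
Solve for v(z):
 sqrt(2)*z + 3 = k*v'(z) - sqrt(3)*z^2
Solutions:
 v(z) = C1 + sqrt(3)*z^3/(3*k) + sqrt(2)*z^2/(2*k) + 3*z/k


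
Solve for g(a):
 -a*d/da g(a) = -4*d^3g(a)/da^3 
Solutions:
 g(a) = C1 + Integral(C2*airyai(2^(1/3)*a/2) + C3*airybi(2^(1/3)*a/2), a)


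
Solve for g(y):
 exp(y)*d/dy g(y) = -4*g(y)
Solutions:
 g(y) = C1*exp(4*exp(-y))


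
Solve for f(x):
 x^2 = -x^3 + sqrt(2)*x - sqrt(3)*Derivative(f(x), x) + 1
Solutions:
 f(x) = C1 - sqrt(3)*x^4/12 - sqrt(3)*x^3/9 + sqrt(6)*x^2/6 + sqrt(3)*x/3


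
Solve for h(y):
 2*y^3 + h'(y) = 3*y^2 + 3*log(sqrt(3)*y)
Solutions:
 h(y) = C1 - y^4/2 + y^3 + 3*y*log(y) - 3*y + 3*y*log(3)/2


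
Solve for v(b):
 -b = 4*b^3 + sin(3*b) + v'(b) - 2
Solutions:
 v(b) = C1 - b^4 - b^2/2 + 2*b + cos(3*b)/3


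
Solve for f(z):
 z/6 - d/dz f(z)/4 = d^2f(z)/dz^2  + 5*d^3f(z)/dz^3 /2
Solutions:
 f(z) = C1 + z^2/3 - 8*z/3 + (C2*sin(sqrt(6)*z/10) + C3*cos(sqrt(6)*z/10))*exp(-z/5)


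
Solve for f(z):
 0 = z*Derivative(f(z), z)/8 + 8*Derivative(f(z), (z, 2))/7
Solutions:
 f(z) = C1 + C2*erf(sqrt(14)*z/16)


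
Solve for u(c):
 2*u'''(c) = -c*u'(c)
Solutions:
 u(c) = C1 + Integral(C2*airyai(-2^(2/3)*c/2) + C3*airybi(-2^(2/3)*c/2), c)


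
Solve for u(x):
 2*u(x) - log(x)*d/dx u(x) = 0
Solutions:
 u(x) = C1*exp(2*li(x))


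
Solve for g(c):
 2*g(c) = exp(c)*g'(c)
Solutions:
 g(c) = C1*exp(-2*exp(-c))


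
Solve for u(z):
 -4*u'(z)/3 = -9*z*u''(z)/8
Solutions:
 u(z) = C1 + C2*z^(59/27)


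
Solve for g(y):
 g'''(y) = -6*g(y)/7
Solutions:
 g(y) = C3*exp(-6^(1/3)*7^(2/3)*y/7) + (C1*sin(2^(1/3)*3^(5/6)*7^(2/3)*y/14) + C2*cos(2^(1/3)*3^(5/6)*7^(2/3)*y/14))*exp(6^(1/3)*7^(2/3)*y/14)


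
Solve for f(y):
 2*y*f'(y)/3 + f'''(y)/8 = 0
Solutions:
 f(y) = C1 + Integral(C2*airyai(-2*2^(1/3)*3^(2/3)*y/3) + C3*airybi(-2*2^(1/3)*3^(2/3)*y/3), y)


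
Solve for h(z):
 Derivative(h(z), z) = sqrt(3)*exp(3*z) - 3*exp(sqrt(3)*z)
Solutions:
 h(z) = C1 + sqrt(3)*exp(3*z)/3 - sqrt(3)*exp(sqrt(3)*z)


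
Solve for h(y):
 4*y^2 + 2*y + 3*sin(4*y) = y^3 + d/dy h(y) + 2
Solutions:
 h(y) = C1 - y^4/4 + 4*y^3/3 + y^2 - 2*y - 3*cos(4*y)/4


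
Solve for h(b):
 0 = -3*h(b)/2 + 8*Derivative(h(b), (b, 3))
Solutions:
 h(b) = C3*exp(2^(2/3)*3^(1/3)*b/4) + (C1*sin(2^(2/3)*3^(5/6)*b/8) + C2*cos(2^(2/3)*3^(5/6)*b/8))*exp(-2^(2/3)*3^(1/3)*b/8)


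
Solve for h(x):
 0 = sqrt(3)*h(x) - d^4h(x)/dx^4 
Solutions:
 h(x) = C1*exp(-3^(1/8)*x) + C2*exp(3^(1/8)*x) + C3*sin(3^(1/8)*x) + C4*cos(3^(1/8)*x)


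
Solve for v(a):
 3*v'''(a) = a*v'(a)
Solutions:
 v(a) = C1 + Integral(C2*airyai(3^(2/3)*a/3) + C3*airybi(3^(2/3)*a/3), a)


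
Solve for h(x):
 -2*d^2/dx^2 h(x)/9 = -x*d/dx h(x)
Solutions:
 h(x) = C1 + C2*erfi(3*x/2)


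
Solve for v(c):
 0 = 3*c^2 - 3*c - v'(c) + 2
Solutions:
 v(c) = C1 + c^3 - 3*c^2/2 + 2*c


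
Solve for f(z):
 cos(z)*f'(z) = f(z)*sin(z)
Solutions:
 f(z) = C1/cos(z)


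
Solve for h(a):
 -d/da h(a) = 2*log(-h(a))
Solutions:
 -li(-h(a)) = C1 - 2*a


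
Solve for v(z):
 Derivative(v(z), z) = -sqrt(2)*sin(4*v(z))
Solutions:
 v(z) = -acos((-C1 - exp(8*sqrt(2)*z))/(C1 - exp(8*sqrt(2)*z)))/4 + pi/2
 v(z) = acos((-C1 - exp(8*sqrt(2)*z))/(C1 - exp(8*sqrt(2)*z)))/4


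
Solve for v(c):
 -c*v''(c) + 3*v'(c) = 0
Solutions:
 v(c) = C1 + C2*c^4


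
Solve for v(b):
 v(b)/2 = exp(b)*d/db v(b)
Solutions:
 v(b) = C1*exp(-exp(-b)/2)


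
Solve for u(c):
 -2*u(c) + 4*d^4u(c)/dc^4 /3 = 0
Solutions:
 u(c) = C1*exp(-2^(3/4)*3^(1/4)*c/2) + C2*exp(2^(3/4)*3^(1/4)*c/2) + C3*sin(2^(3/4)*3^(1/4)*c/2) + C4*cos(2^(3/4)*3^(1/4)*c/2)


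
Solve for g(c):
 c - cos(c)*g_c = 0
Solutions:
 g(c) = C1 + Integral(c/cos(c), c)
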